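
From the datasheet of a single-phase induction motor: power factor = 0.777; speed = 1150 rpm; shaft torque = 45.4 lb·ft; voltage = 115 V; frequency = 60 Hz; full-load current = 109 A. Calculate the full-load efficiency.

τ = 45.4 lb·ft × 1.356 = 61.56 N·m
ω = 2π × 1150/60 = 120.4 rad/s; P_out = τω = 61.56 × 120.4 = 7412 W
P_in = V·I·cosφ = 115 × 109 × 0.777 = 9740 W
η = P_out / P_in = 7412 / 9740 = 0.761 = 76.1%

76.1 %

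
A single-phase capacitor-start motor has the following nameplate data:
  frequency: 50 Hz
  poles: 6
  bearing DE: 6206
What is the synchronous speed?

1000 rpm

n_s = 120f/p = 120×50/6 = 1000 rpm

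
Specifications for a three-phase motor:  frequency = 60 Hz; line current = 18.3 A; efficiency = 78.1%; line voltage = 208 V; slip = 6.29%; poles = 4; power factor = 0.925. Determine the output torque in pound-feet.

19.9 lb·ft

P_in = √3·V·I·cosφ = 1.732 × 208 × 18.3 × 0.925 = 6098 W
P_out = η·P_in = 0.781 × 6098 = 4763 W
n_s = 120×60/4 = 1800 rpm; n = 1800×(1−0.0629) = 1687 rpm
ω = 2π×1687/60 = 176.7 rad/s
τ = P_out/ω = 4763/176.7 = 26.96 N·m
In lb·ft: 26.96/1.356 = 19.9 lb·ft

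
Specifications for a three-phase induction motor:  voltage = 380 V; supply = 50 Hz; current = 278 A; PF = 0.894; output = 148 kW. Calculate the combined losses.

P_in = √3·V·I·cosφ = 1.732×380×278×0.894 = 163574 W
P_out = 148000 W
Losses = P_in − P_out = 163574 − 148000 = 15574 W

15600 W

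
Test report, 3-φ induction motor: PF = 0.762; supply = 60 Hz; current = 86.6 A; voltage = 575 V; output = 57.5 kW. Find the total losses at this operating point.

P_in = √3·V·I·cosφ = 1.732×575×86.6×0.762 = 65719 W
P_out = 57500 W
Losses = P_in − P_out = 65719 − 57500 = 8219 W

8220 W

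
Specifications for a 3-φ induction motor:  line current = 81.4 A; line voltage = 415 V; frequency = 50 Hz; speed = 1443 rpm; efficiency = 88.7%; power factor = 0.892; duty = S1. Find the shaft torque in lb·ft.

226 lb·ft

P_in = √3·V·I·cosφ = 1.732 × 415 × 81.4 × 0.892 = 52190 W
P_out = η·P_in = 0.887 × 52190 = 46293 W
n = 1443 rpm
ω = 2π×1443/60 = 151.1 rad/s
τ = P_out/ω = 46293/151.1 = 306.4 N·m
In lb·ft: 306.4/1.356 = 226 lb·ft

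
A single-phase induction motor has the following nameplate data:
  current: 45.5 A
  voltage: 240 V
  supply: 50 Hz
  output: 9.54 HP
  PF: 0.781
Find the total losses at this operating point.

1410 W

P_in = V·I·cosφ = 240×45.5×0.781 = 8529 W
P_out = 9.54×746 = 7117 W
Losses = P_in − P_out = 8529 − 7117 = 1412 W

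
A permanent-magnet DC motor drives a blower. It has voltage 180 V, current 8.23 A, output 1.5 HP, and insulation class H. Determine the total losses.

P_in = V·I = 180×8.23 = 1481 W
P_out = 1.5×746 = 1119 W
Losses = P_in − P_out = 1481 − 1119 = 362 W

362 W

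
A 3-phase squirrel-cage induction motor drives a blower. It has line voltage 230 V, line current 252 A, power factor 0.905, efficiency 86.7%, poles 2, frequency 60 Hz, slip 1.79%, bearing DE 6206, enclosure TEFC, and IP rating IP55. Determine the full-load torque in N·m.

213 N·m

P_in = √3·V·I·cosφ = 1.732 × 230 × 252 × 0.905 = 90850 W
P_out = η·P_in = 0.867 × 90850 = 78767 W
n_s = 120×60/2 = 3600 rpm; n = 3600×(1−0.0179) = 3536 rpm
ω = 2π×3536/60 = 370.3 rad/s
τ = P_out/ω = 78767/370.3 = 213 N·m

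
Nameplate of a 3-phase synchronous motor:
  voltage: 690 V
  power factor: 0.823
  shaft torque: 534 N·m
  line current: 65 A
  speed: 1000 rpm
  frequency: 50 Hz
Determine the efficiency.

ω = 2π × 1000/60 = 104.7 rad/s; P_out = τω = 534 × 104.7 = 55910 W
P_in = √3·V_L·I_L·cosφ = 1.732 × 690 × 65 × 0.823 = 63931 W
η = P_out / P_in = 55910 / 63931 = 0.875 = 87.5%

87.5 %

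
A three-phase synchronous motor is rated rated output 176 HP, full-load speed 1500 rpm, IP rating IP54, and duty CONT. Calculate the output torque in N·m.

836 N·m

P_out = 176 × 746 = 131296 W
ω = 2π × 1500/60 = 157.1 rad/s
τ = P_out/ω = 131296/157.1 = 836 N·m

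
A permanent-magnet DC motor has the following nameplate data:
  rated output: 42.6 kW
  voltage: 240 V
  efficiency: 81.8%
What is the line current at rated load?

P_out = 42.6 kW = 42600 W
P_in = P_out / η = 42600 / 0.818 = 52078 W
I = P_in / V = 52078 / 240 = 217 A

217 A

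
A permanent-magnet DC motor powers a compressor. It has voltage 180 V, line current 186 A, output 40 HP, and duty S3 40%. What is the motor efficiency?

P_out = 40 × 746 = 29840 W
P_in = V·I = 180 × 186 = 33480 W
η = P_out / P_in = 29840 / 33480 = 0.891 = 89.1%

89.1 %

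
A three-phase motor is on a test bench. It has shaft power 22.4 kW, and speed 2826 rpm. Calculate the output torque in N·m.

ω = 2π × 2826/60 = 295.9 rad/s
τ = P/ω = 22400/295.9 = 75.7 N·m

75.7 N·m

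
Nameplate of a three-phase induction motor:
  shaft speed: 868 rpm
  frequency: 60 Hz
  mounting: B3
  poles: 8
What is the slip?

3.56 %

n_s = 120f/p = 120×60/8 = 900 rpm
s = (n_s − n)/n_s = (900 − 868)/900 = 0.0356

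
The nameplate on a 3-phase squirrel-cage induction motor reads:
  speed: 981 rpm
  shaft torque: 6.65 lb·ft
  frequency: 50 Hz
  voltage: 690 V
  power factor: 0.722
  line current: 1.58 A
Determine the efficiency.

67.9 %

τ = 6.65 lb·ft × 1.356 = 9.017 N·m
ω = 2π × 981/60 = 102.7 rad/s; P_out = τω = 9.017 × 102.7 = 926 W
P_in = √3·V_L·I_L·cosφ = 1.732 × 690 × 1.58 × 0.722 = 1363 W
η = P_out / P_in = 926 / 1363 = 0.679 = 67.9%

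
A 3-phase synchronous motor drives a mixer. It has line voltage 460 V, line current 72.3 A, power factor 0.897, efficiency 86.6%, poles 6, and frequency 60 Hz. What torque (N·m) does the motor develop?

356 N·m

P_in = √3·V·I·cosφ = 1.732 × 460 × 72.3 × 0.897 = 51670 W
P_out = η·P_in = 0.866 × 51670 = 44746 W
n = n_s = 120×60/6 = 1200 rpm (synchronous)
ω = 2π×1200/60 = 125.7 rad/s
τ = P_out/ω = 44746/125.7 = 356 N·m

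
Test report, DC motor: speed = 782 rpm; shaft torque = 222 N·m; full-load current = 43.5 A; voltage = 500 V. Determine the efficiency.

ω = 2π × 782/60 = 81.89 rad/s; P_out = τω = 222 × 81.89 = 18180 W
P_in = V·I = 500 × 43.5 = 21750 W
η = P_out / P_in = 18180 / 21750 = 0.836 = 83.6%

83.6 %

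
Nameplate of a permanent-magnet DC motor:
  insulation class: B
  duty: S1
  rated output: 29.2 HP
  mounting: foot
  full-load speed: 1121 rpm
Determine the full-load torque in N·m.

186 N·m

P_out = 29.2 × 746 = 21783 W
ω = 2π × 1121/60 = 117.4 rad/s
τ = P_out/ω = 21783/117.4 = 186 N·m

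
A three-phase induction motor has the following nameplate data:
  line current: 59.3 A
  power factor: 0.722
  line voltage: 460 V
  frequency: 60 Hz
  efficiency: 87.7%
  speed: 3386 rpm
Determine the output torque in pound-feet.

P_in = √3·V·I·cosφ = 1.732 × 460 × 59.3 × 0.722 = 34111 W
P_out = η·P_in = 0.877 × 34111 = 29915 W
n = 3386 rpm
ω = 2π×3386/60 = 354.6 rad/s
τ = P_out/ω = 29915/354.6 = 84.36 N·m
In lb·ft: 84.36/1.356 = 62.2 lb·ft

62.2 lb·ft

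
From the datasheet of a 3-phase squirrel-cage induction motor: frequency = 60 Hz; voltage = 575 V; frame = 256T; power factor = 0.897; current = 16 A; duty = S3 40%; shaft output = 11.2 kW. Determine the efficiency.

78.4 %

P_out = 11.2 kW = 11200 W
P_in = √3·V_L·I_L·cosφ = 1.732 × 575 × 16 × 0.897 = 14293 W
η = P_out / P_in = 11200 / 14293 = 0.784 = 78.4%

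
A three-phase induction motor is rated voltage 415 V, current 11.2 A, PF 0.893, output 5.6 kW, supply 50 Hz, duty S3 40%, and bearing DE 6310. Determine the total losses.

1590 W

P_in = √3·V·I·cosφ = 1.732×415×11.2×0.893 = 7189 W
P_out = 5600 W
Losses = P_in − P_out = 7189 − 5600 = 1589 W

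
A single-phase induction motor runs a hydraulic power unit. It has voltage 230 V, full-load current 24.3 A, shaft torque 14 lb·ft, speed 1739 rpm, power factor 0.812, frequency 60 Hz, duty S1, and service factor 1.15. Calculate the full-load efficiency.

τ = 14 lb·ft × 1.356 = 18.98 N·m
ω = 2π × 1739/60 = 182.1 rad/s; P_out = τω = 18.98 × 182.1 = 3456 W
P_in = V·I·cosφ = 230 × 24.3 × 0.812 = 4538 W
η = P_out / P_in = 3456 / 4538 = 0.762 = 76.2%

76.2 %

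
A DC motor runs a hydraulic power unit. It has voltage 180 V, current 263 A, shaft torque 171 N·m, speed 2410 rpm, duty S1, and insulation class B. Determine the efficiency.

ω = 2π × 2410/60 = 252.4 rad/s; P_out = τω = 171 × 252.4 = 43160 W
P_in = V·I = 180 × 263 = 47340 W
η = P_out / P_in = 43160 / 47340 = 0.912 = 91.2%

91.2 %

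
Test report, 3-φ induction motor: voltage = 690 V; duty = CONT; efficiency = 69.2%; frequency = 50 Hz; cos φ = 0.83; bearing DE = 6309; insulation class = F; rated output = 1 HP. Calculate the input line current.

1.09 A

P_out = 1 × 746 = 746 W
P_in = P_out / η = 746 / 0.692 = 1078 W
I_L = P_in / (√3·V_L·cosφ) = 1078 / (1.732 × 690 × 0.83) = 1.09 A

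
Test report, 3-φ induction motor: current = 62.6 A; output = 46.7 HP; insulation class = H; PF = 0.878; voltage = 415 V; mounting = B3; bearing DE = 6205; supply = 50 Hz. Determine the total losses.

4.67 kW

P_in = √3·V·I·cosφ = 1.732×415×62.6×0.878 = 39506 W
P_out = 46.7×746 = 34838 W
Losses = P_in − P_out = 39506 − 34838 = 4668 W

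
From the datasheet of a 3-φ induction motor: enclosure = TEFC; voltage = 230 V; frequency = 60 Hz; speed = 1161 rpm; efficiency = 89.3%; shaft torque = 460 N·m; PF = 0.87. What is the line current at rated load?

ω = 2π×1161/60 = 121.6 rad/s; P_out = τω = 460 × 121.6 = 55936 W
P_in = P_out / η = 55936 / 0.893 = 62638 W
I_L = P_in / (√3·V_L·cosφ) = 62638 / (1.732 × 230 × 0.87) = 181 A

181 A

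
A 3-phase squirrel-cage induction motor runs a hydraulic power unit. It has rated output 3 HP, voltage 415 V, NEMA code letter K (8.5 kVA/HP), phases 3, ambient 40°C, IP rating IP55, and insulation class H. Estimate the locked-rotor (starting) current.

S_LR = 8.5 × 3 = 25.5 kVA
I_LR = S_LR/(√3·V_L) = 25500/(1.732×415) = 35.5 A

35.5 A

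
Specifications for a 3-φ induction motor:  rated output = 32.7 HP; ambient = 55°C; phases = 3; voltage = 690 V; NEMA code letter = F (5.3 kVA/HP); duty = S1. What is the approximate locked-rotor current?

S_LR = 5.3 × 32.7 = 173.31 kVA
I_LR = S_LR/(√3·V_L) = 173310/(1.732×690) = 145 A

145 A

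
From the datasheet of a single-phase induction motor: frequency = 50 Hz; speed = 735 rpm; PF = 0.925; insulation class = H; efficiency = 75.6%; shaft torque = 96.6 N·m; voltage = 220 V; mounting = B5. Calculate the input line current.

ω = 2π×735/60 = 76.97 rad/s; P_out = τω = 96.6 × 76.97 = 7435 W
P_in = P_out / η = 7435 / 0.756 = 9835 W
I = P_in / (V·cosφ) = 9835 / (220 × 0.925) = 48.3 A

48.3 A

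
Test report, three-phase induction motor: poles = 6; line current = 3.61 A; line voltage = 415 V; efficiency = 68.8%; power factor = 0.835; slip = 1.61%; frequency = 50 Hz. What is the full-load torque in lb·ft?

10.7 lb·ft

P_in = √3·V·I·cosφ = 1.732 × 415 × 3.61 × 0.835 = 2167 W
P_out = η·P_in = 0.688 × 2167 = 1491 W
n_s = 120×50/6 = 1000 rpm; n = 1000×(1−0.0161) = 984 rpm
ω = 2π×984/60 = 103 rad/s
τ = P_out/ω = 1491/103 = 14.48 N·m
In lb·ft: 14.48/1.356 = 10.7 lb·ft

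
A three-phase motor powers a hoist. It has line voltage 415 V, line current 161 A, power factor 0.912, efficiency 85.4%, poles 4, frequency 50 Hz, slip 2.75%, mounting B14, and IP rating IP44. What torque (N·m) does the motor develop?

P_in = √3·V·I·cosφ = 1.732 × 415 × 161 × 0.912 = 105540 W
P_out = η·P_in = 0.854 × 105540 = 90131 W
n_s = 120×50/4 = 1500 rpm; n = 1500×(1−0.0275) = 1459 rpm
ω = 2π×1459/60 = 152.8 rad/s
τ = P_out/ω = 90131/152.8 = 590 N·m

590 N·m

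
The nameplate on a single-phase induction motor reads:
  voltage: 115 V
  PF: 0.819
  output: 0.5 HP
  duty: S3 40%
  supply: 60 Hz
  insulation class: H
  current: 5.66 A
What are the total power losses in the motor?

160 W

P_in = V·I·cosφ = 115×5.66×0.819 = 533 W
P_out = 0.5×746 = 373 W
Losses = P_in − P_out = 533 − 373 = 160 W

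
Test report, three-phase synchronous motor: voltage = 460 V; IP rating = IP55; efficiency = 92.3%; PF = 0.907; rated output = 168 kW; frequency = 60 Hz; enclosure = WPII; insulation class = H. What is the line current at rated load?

252 A

P_out = 168 kW = 168000 W
P_in = P_out / η = 168000 / 0.923 = 182015 W
I_L = P_in / (√3·V_L·cosφ) = 182015 / (1.732 × 460 × 0.907) = 252 A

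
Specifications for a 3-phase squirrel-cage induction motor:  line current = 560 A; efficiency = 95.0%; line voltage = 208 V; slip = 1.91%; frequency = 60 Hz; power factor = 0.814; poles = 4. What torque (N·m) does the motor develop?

P_in = √3·V·I·cosφ = 1.732 × 208 × 560 × 0.814 = 164219 W
P_out = η·P_in = 0.95 × 164219 = 156008 W
n_s = 120×60/4 = 1800 rpm; n = 1800×(1−0.0191) = 1766 rpm
ω = 2π×1766/60 = 184.9 rad/s
τ = P_out/ω = 156008/184.9 = 844 N·m

844 N·m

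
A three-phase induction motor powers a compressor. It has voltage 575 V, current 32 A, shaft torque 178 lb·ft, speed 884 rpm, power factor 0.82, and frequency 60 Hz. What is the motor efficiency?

85.5 %

τ = 178 lb·ft × 1.356 = 241.4 N·m
ω = 2π × 884/60 = 92.57 rad/s; P_out = τω = 241.4 × 92.57 = 22346 W
P_in = √3·V_L·I_L·cosφ = 1.732 × 575 × 32 × 0.82 = 26132 W
η = P_out / P_in = 22346 / 26132 = 0.855 = 85.5%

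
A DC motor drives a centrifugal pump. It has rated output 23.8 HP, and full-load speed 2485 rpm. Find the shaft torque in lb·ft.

50.3 lb·ft

P_out = 23.8 × 746 = 17755 W
ω = 2π × 2485/60 = 260.2 rad/s
τ = P_out/ω = 17755/260.2 = 68.24 N·m
In lb·ft: 68.24/1.356 = 50.3 lb·ft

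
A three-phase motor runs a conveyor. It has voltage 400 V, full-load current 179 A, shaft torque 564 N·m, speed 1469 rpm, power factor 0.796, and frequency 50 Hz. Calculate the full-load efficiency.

ω = 2π × 1469/60 = 153.8 rad/s; P_out = τω = 564 × 153.8 = 86743 W
P_in = √3·V_L·I_L·cosφ = 1.732 × 400 × 179 × 0.796 = 98713 W
η = P_out / P_in = 86743 / 98713 = 0.879 = 87.9%

87.9 %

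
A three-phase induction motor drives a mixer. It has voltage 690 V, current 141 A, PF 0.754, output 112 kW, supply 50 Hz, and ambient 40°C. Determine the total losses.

P_in = √3·V·I·cosφ = 1.732×690×141×0.754 = 127054 W
P_out = 112000 W
Losses = P_in − P_out = 127054 − 112000 = 15054 W

15100 W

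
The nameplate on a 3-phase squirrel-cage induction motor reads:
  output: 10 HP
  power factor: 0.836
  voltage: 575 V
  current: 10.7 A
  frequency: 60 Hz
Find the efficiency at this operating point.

83.7 %

P_out = 10 × 746 = 7460 W
P_in = √3·V_L·I_L·cosφ = 1.732 × 575 × 10.7 × 0.836 = 8909 W
η = P_out / P_in = 7460 / 8909 = 0.837 = 83.7%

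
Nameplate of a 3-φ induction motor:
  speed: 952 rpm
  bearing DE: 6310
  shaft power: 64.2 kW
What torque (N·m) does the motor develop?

ω = 2π × 952/60 = 99.69 rad/s
τ = P/ω = 64200/99.69 = 644 N·m

644 N·m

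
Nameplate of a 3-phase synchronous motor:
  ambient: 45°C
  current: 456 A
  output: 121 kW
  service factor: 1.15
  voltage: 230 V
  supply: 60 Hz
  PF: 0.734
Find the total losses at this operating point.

P_in = √3·V·I·cosφ = 1.732×230×456×0.734 = 133333 W
P_out = 121000 W
Losses = P_in − P_out = 133333 − 121000 = 12333 W

12.3 kW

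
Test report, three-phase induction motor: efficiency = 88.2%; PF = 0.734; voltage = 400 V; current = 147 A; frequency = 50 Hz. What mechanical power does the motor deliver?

65.9 kW

P_in = √3·V·I·cosφ = 1.732 × 400 × 147 × 0.734 = 74752 W
P_out = η·P_in = 0.882 × 74752 = 65931 W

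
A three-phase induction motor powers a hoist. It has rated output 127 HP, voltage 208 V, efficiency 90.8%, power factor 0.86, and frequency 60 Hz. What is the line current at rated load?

337 A

P_out = 127 × 746 = 94742 W
P_in = P_out / η = 94742 / 0.908 = 104341 W
I_L = P_in / (√3·V_L·cosφ) = 104341 / (1.732 × 208 × 0.86) = 337 A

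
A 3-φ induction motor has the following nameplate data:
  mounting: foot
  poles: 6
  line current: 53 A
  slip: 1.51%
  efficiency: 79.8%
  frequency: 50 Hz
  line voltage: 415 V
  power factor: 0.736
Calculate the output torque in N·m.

P_in = √3·V·I·cosφ = 1.732 × 415 × 53 × 0.736 = 28038 W
P_out = η·P_in = 0.798 × 28038 = 22374 W
n_s = 120×50/6 = 1000 rpm; n = 1000×(1−0.0151) = 985 rpm
ω = 2π×985/60 = 103.1 rad/s
τ = P_out/ω = 22374/103.1 = 217 N·m

217 N·m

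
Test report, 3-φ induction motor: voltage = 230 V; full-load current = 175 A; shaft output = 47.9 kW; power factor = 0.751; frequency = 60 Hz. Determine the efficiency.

91.5 %

P_out = 47.9 kW = 47900 W
P_in = √3·V_L·I_L·cosφ = 1.732 × 230 × 175 × 0.751 = 52354 W
η = P_out / P_in = 47900 / 52354 = 0.915 = 91.5%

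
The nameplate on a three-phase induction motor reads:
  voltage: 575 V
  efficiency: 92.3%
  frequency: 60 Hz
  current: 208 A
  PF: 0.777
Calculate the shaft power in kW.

P_in = √3·V·I·cosφ = 1.732 × 575 × 208 × 0.777 = 160953 W
P_out = η·P_in = 0.923 × 160953 = 148560 W

149 kW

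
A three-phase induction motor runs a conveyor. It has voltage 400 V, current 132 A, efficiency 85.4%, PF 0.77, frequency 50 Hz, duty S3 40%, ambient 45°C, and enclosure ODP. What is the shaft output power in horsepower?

P_in = √3·V·I·cosφ = 1.732 × 400 × 132 × 0.77 = 70416 W
P_out = η·P_in = 0.854 × 70416 = 60135 W
= 60135/746 = 80.6 HP

80.6 HP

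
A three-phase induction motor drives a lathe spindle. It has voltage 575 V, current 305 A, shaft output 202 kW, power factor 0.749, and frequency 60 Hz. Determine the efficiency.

P_out = 202 kW = 202000 W
P_in = √3·V_L·I_L·cosφ = 1.732 × 575 × 305 × 0.749 = 227508 W
η = P_out / P_in = 202000 / 227508 = 0.888 = 88.8%

88.8 %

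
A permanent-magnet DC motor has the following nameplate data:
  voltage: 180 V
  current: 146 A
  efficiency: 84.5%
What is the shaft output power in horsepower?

P_in = V·I = 180 × 146 = 26280 W
P_out = η·P_in = 0.845 × 26280 = 22207 W
= 22207/746 = 29.8 HP

29.8 HP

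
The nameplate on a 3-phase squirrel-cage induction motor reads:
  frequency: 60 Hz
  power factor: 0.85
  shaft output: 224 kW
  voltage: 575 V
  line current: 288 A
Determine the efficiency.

91.9 %

P_out = 224 kW = 224000 W
P_in = √3·V_L·I_L·cosφ = 1.732 × 575 × 288 × 0.85 = 243796 W
η = P_out / P_in = 224000 / 243796 = 0.919 = 91.9%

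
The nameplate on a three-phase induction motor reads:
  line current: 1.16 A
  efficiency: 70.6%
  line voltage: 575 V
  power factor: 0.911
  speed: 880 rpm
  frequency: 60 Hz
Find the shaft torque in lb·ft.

P_in = √3·V·I·cosφ = 1.732 × 575 × 1.16 × 0.911 = 1052 W
P_out = η·P_in = 0.706 × 1052 = 743 W
n = 880 rpm
ω = 2π×880/60 = 92.15 rad/s
τ = P_out/ω = 743/92.15 = 8.063 N·m
In lb·ft: 8.063/1.356 = 5.95 lb·ft

5.95 lb·ft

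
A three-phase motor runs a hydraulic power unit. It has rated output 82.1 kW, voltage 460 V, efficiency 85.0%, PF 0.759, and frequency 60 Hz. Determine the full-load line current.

160 A

P_out = 82.1 kW = 82100 W
P_in = P_out / η = 82100 / 0.850 = 96588 W
I_L = P_in / (√3·V_L·cosφ) = 96588 / (1.732 × 460 × 0.759) = 160 A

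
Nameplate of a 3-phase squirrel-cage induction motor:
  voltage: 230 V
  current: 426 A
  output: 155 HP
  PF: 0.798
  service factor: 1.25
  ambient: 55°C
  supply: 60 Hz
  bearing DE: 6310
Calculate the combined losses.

P_in = √3·V·I·cosφ = 1.732×230×426×0.798 = 135422 W
P_out = 155×746 = 115630 W
Losses = P_in − P_out = 135422 − 115630 = 19792 W

19.8 kW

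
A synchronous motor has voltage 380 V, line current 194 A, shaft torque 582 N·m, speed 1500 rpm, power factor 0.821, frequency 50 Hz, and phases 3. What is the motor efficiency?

ω = 2π × 1500/60 = 157.1 rad/s; P_out = τω = 582 × 157.1 = 91432 W
P_in = √3·V_L·I_L·cosφ = 1.732 × 380 × 194 × 0.821 = 104828 W
η = P_out / P_in = 91432 / 104828 = 0.872 = 87.2%

87.2 %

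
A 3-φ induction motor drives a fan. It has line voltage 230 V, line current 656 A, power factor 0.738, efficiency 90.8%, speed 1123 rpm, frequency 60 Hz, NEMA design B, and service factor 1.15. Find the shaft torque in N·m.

1490 N·m

P_in = √3·V·I·cosφ = 1.732 × 230 × 656 × 0.738 = 192857 W
P_out = η·P_in = 0.908 × 192857 = 175114 W
n = 1123 rpm
ω = 2π×1123/60 = 117.6 rad/s
τ = P_out/ω = 175114/117.6 = 1490 N·m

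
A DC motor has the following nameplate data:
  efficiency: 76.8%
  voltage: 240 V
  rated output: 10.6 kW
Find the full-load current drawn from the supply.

57.5 A

P_out = 10.6 kW = 10600 W
P_in = P_out / η = 10600 / 0.768 = 13802 W
I = P_in / V = 13802 / 240 = 57.5 A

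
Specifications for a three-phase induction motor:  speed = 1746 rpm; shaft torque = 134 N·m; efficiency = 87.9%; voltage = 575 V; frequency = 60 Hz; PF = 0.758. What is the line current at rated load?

36.9 A

ω = 2π×1746/60 = 182.8 rad/s; P_out = τω = 134 × 182.8 = 24495 W
P_in = P_out / η = 24495 / 0.879 = 27867 W
I_L = P_in / (√3·V_L·cosφ) = 27867 / (1.732 × 575 × 0.758) = 36.9 A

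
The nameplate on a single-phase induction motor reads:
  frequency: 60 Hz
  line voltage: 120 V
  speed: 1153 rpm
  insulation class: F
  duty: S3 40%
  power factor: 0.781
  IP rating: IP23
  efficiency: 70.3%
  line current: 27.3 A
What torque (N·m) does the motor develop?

14.9 N·m

P_in = V·I·cosφ = 120 × 27.3 × 0.781 = 2559 W
P_out = η·P_in = 0.703 × 2559 = 1799 W
n = 1153 rpm
ω = 2π×1153/60 = 120.7 rad/s
τ = P_out/ω = 1799/120.7 = 14.9 N·m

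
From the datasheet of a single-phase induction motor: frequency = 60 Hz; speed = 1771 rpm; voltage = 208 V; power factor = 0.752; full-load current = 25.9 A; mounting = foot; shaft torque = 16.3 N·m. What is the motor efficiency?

74.6 %

ω = 2π × 1771/60 = 185.5 rad/s; P_out = τω = 16.3 × 185.5 = 3024 W
P_in = V·I·cosφ = 208 × 25.9 × 0.752 = 4051 W
η = P_out / P_in = 3024 / 4051 = 0.746 = 74.6%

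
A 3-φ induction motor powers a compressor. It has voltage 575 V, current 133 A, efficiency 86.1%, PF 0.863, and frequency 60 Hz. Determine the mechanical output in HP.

132 HP

P_in = √3·V·I·cosφ = 1.732 × 575 × 133 × 0.863 = 114308 W
P_out = η·P_in = 0.861 × 114308 = 98419 W
= 98419/746 = 132 HP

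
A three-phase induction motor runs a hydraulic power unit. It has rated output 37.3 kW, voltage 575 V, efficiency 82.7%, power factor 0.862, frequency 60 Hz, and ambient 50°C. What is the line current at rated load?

P_out = 37.3 kW = 37300 W
P_in = P_out / η = 37300 / 0.827 = 45103 W
I_L = P_in / (√3·V_L·cosφ) = 45103 / (1.732 × 575 × 0.862) = 52.5 A

52.5 A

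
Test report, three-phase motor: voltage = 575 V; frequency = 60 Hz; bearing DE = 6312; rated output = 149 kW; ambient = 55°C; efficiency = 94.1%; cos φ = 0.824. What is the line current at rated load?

P_out = 149 kW = 149000 W
P_in = P_out / η = 149000 / 0.941 = 158342 W
I_L = P_in / (√3·V_L·cosφ) = 158342 / (1.732 × 575 × 0.824) = 193 A

193 A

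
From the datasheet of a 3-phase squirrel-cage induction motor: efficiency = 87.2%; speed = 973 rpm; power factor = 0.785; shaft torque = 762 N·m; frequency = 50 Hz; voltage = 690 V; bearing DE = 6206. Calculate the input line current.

94.9 A

ω = 2π×973/60 = 101.9 rad/s; P_out = τω = 762 × 101.9 = 77648 W
P_in = P_out / η = 77648 / 0.872 = 89046 W
I_L = P_in / (√3·V_L·cosφ) = 89046 / (1.732 × 690 × 0.785) = 94.9 A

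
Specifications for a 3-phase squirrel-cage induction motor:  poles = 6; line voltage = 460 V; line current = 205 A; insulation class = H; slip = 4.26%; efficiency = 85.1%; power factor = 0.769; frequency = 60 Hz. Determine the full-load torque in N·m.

888 N·m

P_in = √3·V·I·cosφ = 1.732 × 460 × 205 × 0.769 = 125599 W
P_out = η·P_in = 0.851 × 125599 = 106885 W
n_s = 120×60/6 = 1200 rpm; n = 1200×(1−0.0426) = 1149 rpm
ω = 2π×1149/60 = 120.3 rad/s
τ = P_out/ω = 106885/120.3 = 888 N·m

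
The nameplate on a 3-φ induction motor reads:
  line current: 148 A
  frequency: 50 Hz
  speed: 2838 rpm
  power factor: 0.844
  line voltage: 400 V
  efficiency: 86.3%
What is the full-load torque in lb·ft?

185 lb·ft

P_in = √3·V·I·cosφ = 1.732 × 400 × 148 × 0.844 = 86539 W
P_out = η·P_in = 0.863 × 86539 = 74683 W
n = 2838 rpm
ω = 2π×2838/60 = 297.2 rad/s
τ = P_out/ω = 74683/297.2 = 251.3 N·m
In lb·ft: 251.3/1.356 = 185 lb·ft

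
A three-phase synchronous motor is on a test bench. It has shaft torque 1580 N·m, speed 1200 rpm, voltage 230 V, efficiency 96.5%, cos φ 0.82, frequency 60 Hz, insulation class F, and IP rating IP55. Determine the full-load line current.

630 A

ω = 2π×1200/60 = 125.7 rad/s; P_out = τω = 1580 × 125.7 = 198606 W
P_in = P_out / η = 198606 / 0.965 = 205809 W
I_L = P_in / (√3·V_L·cosφ) = 205809 / (1.732 × 230 × 0.82) = 630 A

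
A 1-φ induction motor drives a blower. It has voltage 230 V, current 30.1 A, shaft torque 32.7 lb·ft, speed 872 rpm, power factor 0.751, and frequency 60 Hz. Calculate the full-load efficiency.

77.9 %

τ = 32.7 lb·ft × 1.356 = 44.34 N·m
ω = 2π × 872/60 = 91.32 rad/s; P_out = τω = 44.34 × 91.32 = 4049 W
P_in = V·I·cosφ = 230 × 30.1 × 0.751 = 5199 W
η = P_out / P_in = 4049 / 5199 = 0.779 = 77.9%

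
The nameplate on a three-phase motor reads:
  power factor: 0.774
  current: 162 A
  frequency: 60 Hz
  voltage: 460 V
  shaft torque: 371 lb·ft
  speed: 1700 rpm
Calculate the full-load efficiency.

τ = 371 lb·ft × 1.356 = 503.1 N·m
ω = 2π × 1700/60 = 178 rad/s; P_out = τω = 503.1 × 178 = 89552 W
P_in = √3·V_L·I_L·cosφ = 1.732 × 460 × 162 × 0.774 = 99899 W
η = P_out / P_in = 89552 / 99899 = 0.896 = 89.6%

89.6 %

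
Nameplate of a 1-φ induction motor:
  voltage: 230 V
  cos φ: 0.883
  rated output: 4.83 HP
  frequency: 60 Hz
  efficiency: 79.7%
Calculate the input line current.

22.3 A

P_out = 4.83 × 746 = 3603 W
P_in = P_out / η = 3603 / 0.797 = 4521 W
I = P_in / (V·cosφ) = 4521 / (230 × 0.883) = 22.3 A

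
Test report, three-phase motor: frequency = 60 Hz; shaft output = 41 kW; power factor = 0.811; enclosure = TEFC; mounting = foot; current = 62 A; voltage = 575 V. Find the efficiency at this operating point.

81.9 %

P_out = 41 kW = 41000 W
P_in = √3·V_L·I_L·cosφ = 1.732 × 575 × 62 × 0.811 = 50076 W
η = P_out / P_in = 41000 / 50076 = 0.819 = 81.9%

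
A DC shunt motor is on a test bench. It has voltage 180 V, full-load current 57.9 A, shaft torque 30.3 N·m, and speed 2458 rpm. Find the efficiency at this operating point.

ω = 2π × 2458/60 = 257.4 rad/s; P_out = τω = 30.3 × 257.4 = 7799 W
P_in = V·I = 180 × 57.9 = 10422 W
η = P_out / P_in = 7799 / 10422 = 0.748 = 74.8%

74.8 %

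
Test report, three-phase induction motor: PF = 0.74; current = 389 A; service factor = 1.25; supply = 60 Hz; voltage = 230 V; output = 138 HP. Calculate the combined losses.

11.7 kW

P_in = √3·V·I·cosφ = 1.732×230×389×0.74 = 114672 W
P_out = 138×746 = 102948 W
Losses = P_in − P_out = 114672 − 102948 = 11724 W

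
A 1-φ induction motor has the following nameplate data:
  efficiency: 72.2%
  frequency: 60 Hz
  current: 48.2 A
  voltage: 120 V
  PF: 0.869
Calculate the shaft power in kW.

P_in = V·I·cosφ = 120 × 48.2 × 0.869 = 5026 W
P_out = η·P_in = 0.722 × 5026 = 3629 W

3.63 kW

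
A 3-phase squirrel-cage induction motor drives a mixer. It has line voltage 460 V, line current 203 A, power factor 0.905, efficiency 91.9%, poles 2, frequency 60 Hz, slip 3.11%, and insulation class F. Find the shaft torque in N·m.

P_in = √3·V·I·cosφ = 1.732 × 460 × 203 × 0.905 = 146369 W
P_out = η·P_in = 0.919 × 146369 = 134513 W
n_s = 120×60/2 = 3600 rpm; n = 3600×(1−0.0311) = 3488 rpm
ω = 2π×3488/60 = 365.3 rad/s
τ = P_out/ω = 134513/365.3 = 368 N·m

368 N·m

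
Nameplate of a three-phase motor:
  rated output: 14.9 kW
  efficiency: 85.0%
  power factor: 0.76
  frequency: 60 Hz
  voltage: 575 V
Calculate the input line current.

23.2 A

P_out = 14.9 kW = 14900 W
P_in = P_out / η = 14900 / 0.850 = 17529 W
I_L = P_in / (√3·V_L·cosφ) = 17529 / (1.732 × 575 × 0.76) = 23.2 A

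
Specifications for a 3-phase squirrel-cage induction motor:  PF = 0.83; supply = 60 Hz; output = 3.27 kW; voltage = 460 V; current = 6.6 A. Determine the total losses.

1.09 kW

P_in = √3·V·I·cosφ = 1.732×460×6.6×0.83 = 4364 W
P_out = 3270 W
Losses = P_in − P_out = 4364 − 3270 = 1094 W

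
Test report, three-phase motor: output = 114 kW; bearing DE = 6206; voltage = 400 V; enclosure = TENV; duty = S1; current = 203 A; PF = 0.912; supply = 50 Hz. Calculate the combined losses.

P_in = √3·V·I·cosφ = 1.732×400×203×0.912 = 128262 W
P_out = 114000 W
Losses = P_in − P_out = 128262 − 114000 = 14262 W

14300 W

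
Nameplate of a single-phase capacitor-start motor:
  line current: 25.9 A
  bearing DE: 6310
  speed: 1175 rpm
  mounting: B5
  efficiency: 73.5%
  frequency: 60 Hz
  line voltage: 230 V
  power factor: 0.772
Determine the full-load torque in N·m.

27.5 N·m

P_in = V·I·cosφ = 230 × 25.9 × 0.772 = 4599 W
P_out = η·P_in = 0.735 × 4599 = 3380 W
n = 1175 rpm
ω = 2π×1175/60 = 123 rad/s
τ = P_out/ω = 3380/123 = 27.5 N·m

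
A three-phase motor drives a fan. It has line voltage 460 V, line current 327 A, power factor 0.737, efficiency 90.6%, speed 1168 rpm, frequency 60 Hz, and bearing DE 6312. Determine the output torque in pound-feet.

P_in = √3·V·I·cosφ = 1.732 × 460 × 327 × 0.737 = 192009 W
P_out = η·P_in = 0.906 × 192009 = 173960 W
n = 1168 rpm
ω = 2π×1168/60 = 122.3 rad/s
τ = P_out/ω = 173960/122.3 = 1422 N·m
In lb·ft: 1422/1.356 = 1050 lb·ft

1050 lb·ft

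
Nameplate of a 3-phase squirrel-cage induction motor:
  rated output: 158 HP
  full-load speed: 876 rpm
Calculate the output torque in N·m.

1280 N·m

P_out = 158 × 746 = 117868 W
ω = 2π × 876/60 = 91.73 rad/s
τ = P_out/ω = 117868/91.73 = 1280 N·m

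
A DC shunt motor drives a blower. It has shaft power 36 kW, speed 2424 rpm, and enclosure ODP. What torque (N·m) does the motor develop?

ω = 2π × 2424/60 = 253.8 rad/s
τ = P/ω = 36000/253.8 = 142 N·m

142 N·m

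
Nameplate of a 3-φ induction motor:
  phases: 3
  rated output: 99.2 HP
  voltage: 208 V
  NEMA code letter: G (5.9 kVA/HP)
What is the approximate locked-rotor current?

S_LR = 5.9 × 99.2 = 585.28 kVA
I_LR = S_LR/(√3·V_L) = 585280/(1.732×208) = 1620 A

1620 A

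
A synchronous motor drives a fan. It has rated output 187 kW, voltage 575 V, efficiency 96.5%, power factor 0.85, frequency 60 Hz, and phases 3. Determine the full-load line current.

P_out = 187 kW = 187000 W
P_in = P_out / η = 187000 / 0.965 = 193782 W
I_L = P_in / (√3·V_L·cosφ) = 193782 / (1.732 × 575 × 0.85) = 229 A

229 A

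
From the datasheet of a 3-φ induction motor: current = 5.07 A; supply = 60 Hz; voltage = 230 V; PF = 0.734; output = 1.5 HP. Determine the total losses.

363 W

P_in = √3·V·I·cosφ = 1.732×230×5.07×0.734 = 1482 W
P_out = 1.5×746 = 1119 W
Losses = P_in − P_out = 1482 − 1119 = 363 W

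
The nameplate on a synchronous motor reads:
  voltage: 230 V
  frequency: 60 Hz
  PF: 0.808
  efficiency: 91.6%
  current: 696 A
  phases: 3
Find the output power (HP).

275 HP

P_in = √3·V·I·cosφ = 1.732 × 230 × 696 × 0.808 = 224025 W
P_out = η·P_in = 0.916 × 224025 = 205207 W
= 205207/746 = 275 HP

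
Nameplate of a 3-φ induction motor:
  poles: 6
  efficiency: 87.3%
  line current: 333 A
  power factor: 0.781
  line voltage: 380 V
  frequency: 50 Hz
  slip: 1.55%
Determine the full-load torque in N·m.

1450 N·m

P_in = √3·V·I·cosφ = 1.732 × 380 × 333 × 0.781 = 171170 W
P_out = η·P_in = 0.873 × 171170 = 149431 W
n_s = 120×50/6 = 1000 rpm; n = 1000×(1−0.0155) = 985 rpm
ω = 2π×985/60 = 103.1 rad/s
τ = P_out/ω = 149431/103.1 = 1450 N·m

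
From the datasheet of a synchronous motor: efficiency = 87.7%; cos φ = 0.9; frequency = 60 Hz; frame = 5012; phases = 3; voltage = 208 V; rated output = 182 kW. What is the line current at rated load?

P_out = 182 kW = 182000 W
P_in = P_out / η = 182000 / 0.877 = 207526 W
I_L = P_in / (√3·V_L·cosφ) = 207526 / (1.732 × 208 × 0.9) = 640 A

640 A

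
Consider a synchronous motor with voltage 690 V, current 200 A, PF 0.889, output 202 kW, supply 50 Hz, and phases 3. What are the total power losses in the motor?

10500 W

P_in = √3·V·I·cosφ = 1.732×690×200×0.889 = 212485 W
P_out = 202000 W
Losses = P_in − P_out = 212485 − 202000 = 10485 W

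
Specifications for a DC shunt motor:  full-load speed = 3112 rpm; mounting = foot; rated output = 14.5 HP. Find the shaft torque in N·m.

P_out = 14.5 × 746 = 10817 W
ω = 2π × 3112/60 = 325.9 rad/s
τ = P_out/ω = 10817/325.9 = 33.2 N·m

33.2 N·m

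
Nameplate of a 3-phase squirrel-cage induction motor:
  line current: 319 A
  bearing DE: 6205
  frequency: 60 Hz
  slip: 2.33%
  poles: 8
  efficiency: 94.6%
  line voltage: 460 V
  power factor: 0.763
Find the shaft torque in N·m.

1990 N·m

P_in = √3·V·I·cosφ = 1.732 × 460 × 319 × 0.763 = 193919 W
P_out = η·P_in = 0.946 × 193919 = 183447 W
n_s = 120×60/8 = 900 rpm; n = 900×(1−0.0233) = 879 rpm
ω = 2π×879/60 = 92.05 rad/s
τ = P_out/ω = 183447/92.05 = 1990 N·m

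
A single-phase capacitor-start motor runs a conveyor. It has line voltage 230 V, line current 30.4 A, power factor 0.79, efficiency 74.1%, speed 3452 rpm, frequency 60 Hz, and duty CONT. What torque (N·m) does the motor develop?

11.3 N·m

P_in = V·I·cosφ = 230 × 30.4 × 0.79 = 5524 W
P_out = η·P_in = 0.741 × 5524 = 4093 W
n = 3452 rpm
ω = 2π×3452/60 = 361.5 rad/s
τ = P_out/ω = 4093/361.5 = 11.3 N·m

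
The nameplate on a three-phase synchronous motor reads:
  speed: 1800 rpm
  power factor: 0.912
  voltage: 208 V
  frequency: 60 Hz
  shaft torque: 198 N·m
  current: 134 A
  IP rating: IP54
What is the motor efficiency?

84.8 %

ω = 2π × 1800/60 = 188.5 rad/s; P_out = τω = 198 × 188.5 = 37323 W
P_in = √3·V_L·I_L·cosφ = 1.732 × 208 × 134 × 0.912 = 44026 W
η = P_out / P_in = 37323 / 44026 = 0.848 = 84.8%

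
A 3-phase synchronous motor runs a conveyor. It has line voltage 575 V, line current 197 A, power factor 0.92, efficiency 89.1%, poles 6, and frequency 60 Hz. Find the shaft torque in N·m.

P_in = √3·V·I·cosφ = 1.732 × 575 × 197 × 0.92 = 180497 W
P_out = η·P_in = 0.891 × 180497 = 160823 W
n = n_s = 120×60/6 = 1200 rpm (synchronous)
ω = 2π×1200/60 = 125.7 rad/s
τ = P_out/ω = 160823/125.7 = 1280 N·m

1280 N·m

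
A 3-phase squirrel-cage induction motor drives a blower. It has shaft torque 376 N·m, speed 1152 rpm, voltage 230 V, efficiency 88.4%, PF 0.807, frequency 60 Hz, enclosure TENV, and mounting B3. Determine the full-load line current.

ω = 2π×1152/60 = 120.6 rad/s; P_out = τω = 376 × 120.6 = 45346 W
P_in = P_out / η = 45346 / 0.884 = 51296 W
I_L = P_in / (√3·V_L·cosφ) = 51296 / (1.732 × 230 × 0.807) = 160 A

160 A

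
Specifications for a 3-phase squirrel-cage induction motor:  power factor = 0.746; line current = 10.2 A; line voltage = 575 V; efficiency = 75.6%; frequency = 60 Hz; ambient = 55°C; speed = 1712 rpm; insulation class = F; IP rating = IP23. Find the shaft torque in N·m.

32 N·m

P_in = √3·V·I·cosφ = 1.732 × 575 × 10.2 × 0.746 = 7578 W
P_out = η·P_in = 0.756 × 7578 = 5729 W
n = 1712 rpm
ω = 2π×1712/60 = 179.3 rad/s
τ = P_out/ω = 5729/179.3 = 32 N·m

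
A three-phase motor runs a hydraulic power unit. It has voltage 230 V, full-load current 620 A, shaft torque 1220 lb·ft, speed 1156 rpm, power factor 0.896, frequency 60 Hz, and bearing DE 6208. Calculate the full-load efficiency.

τ = 1220 lb·ft × 1.356 = 1654 N·m
ω = 2π × 1156/60 = 121.1 rad/s; P_out = τω = 1654 × 121.1 = 200299 W
P_in = √3·V_L·I_L·cosφ = 1.732 × 230 × 620 × 0.896 = 221297 W
η = P_out / P_in = 200299 / 221297 = 0.905 = 90.5%

90.5 %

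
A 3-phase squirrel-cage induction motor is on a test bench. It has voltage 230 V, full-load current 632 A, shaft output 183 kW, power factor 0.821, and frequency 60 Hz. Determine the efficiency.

88.5 %

P_out = 183 kW = 183000 W
P_in = √3·V_L·I_L·cosφ = 1.732 × 230 × 632 × 0.821 = 206698 W
η = P_out / P_in = 183000 / 206698 = 0.885 = 88.5%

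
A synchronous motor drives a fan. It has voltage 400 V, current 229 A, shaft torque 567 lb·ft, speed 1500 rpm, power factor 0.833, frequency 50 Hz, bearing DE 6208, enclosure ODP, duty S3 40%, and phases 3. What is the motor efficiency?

τ = 567 lb·ft × 1.356 = 768.9 N·m
ω = 2π × 1500/60 = 157.1 rad/s; P_out = τω = 768.9 × 157.1 = 120794 W
P_in = √3·V_L·I_L·cosφ = 1.732 × 400 × 229 × 0.833 = 132156 W
η = P_out / P_in = 120794 / 132156 = 0.914 = 91.4%

91.4 %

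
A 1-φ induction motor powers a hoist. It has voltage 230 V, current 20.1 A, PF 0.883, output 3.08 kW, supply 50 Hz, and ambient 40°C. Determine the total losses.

1 kW

P_in = V·I·cosφ = 230×20.1×0.883 = 4082 W
P_out = 3080 W
Losses = P_in − P_out = 4082 − 3080 = 1002 W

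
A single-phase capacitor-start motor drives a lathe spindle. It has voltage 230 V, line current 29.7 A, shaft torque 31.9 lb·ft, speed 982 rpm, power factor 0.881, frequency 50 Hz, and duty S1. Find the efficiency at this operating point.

73.9 %

τ = 31.9 lb·ft × 1.356 = 43.26 N·m
ω = 2π × 982/60 = 102.8 rad/s; P_out = τω = 43.26 × 102.8 = 4447 W
P_in = V·I·cosφ = 230 × 29.7 × 0.881 = 6018 W
η = P_out / P_in = 4447 / 6018 = 0.739 = 73.9%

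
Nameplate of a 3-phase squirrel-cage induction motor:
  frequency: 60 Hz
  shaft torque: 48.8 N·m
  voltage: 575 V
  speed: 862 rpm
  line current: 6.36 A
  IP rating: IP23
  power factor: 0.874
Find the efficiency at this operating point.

ω = 2π × 862/60 = 90.27 rad/s; P_out = τω = 48.8 × 90.27 = 4405 W
P_in = √3·V_L·I_L·cosφ = 1.732 × 575 × 6.36 × 0.874 = 5536 W
η = P_out / P_in = 4405 / 5536 = 0.796 = 79.6%

79.6 %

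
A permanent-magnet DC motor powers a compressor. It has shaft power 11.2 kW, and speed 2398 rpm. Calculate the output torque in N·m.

ω = 2π × 2398/60 = 251.1 rad/s
τ = P/ω = 11200/251.1 = 44.6 N·m

44.6 N·m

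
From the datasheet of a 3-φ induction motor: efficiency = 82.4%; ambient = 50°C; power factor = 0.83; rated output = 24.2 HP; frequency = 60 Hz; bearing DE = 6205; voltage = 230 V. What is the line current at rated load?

66.3 A

P_out = 24.2 × 746 = 18053 W
P_in = P_out / η = 18053 / 0.824 = 21909 W
I_L = P_in / (√3·V_L·cosφ) = 21909 / (1.732 × 230 × 0.83) = 66.3 A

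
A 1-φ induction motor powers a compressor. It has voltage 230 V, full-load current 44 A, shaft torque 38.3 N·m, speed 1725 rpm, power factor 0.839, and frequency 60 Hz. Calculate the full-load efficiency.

81.5 %

ω = 2π × 1725/60 = 180.6 rad/s; P_out = τω = 38.3 × 180.6 = 6917 W
P_in = V·I·cosφ = 230 × 44 × 0.839 = 8491 W
η = P_out / P_in = 6917 / 8491 = 0.815 = 81.5%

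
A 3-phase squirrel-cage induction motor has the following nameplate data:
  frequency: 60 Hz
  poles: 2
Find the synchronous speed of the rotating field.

3600 rpm

n_s = 120f/p = 120×60/2 = 3600 rpm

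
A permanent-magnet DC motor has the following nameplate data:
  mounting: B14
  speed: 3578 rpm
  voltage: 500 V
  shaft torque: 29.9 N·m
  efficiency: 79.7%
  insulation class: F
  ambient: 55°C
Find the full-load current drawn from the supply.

28.1 A

ω = 2π×3578/60 = 374.7 rad/s; P_out = τω = 29.9 × 374.7 = 11204 W
P_in = P_out / η = 11204 / 0.797 = 14058 W
I = P_in / V = 14058 / 500 = 28.1 A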